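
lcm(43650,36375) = 218250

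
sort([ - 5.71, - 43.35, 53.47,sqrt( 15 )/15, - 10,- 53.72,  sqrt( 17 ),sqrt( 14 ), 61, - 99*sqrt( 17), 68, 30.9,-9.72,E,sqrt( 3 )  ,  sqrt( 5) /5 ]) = [  -  99*sqrt( 17 ) , - 53.72,-43.35,-10, - 9.72,-5.71,sqrt(15 ) /15, sqrt( 5)/5, sqrt( 3 ),  E, sqrt( 14 ), sqrt ( 17), 30.9, 53.47, 61, 68]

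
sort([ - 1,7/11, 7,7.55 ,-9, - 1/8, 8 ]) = [-9, - 1, - 1/8, 7/11,7,7.55,8] 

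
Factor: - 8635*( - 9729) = 84009915 = 3^2*5^1*11^1*23^1 * 47^1*157^1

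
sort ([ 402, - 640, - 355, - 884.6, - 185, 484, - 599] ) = [-884.6, - 640, - 599,-355, - 185,402, 484]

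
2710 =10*271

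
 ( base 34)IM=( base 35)i4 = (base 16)27A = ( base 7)1564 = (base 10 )634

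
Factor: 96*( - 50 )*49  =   - 235200=- 2^6*3^1*5^2*7^2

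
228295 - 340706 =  - 112411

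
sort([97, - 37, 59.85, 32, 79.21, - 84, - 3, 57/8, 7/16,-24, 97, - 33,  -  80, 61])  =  [ - 84, - 80, - 37 ,-33, - 24, -3,7/16, 57/8,32, 59.85,61, 79.21,97,97] 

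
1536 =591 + 945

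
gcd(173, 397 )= 1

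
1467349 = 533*2753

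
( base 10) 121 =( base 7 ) 232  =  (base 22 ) 5b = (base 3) 11111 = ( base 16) 79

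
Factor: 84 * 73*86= 527352 = 2^3*3^1*7^1*43^1*73^1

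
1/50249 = 1/50249 = 0.00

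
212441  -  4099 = 208342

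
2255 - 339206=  -336951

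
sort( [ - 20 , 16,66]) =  [ -20,16  ,  66 ]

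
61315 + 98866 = 160181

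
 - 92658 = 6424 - 99082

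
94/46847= 94/46847 = 0.00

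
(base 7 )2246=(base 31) QC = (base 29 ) s6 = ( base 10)818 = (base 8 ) 1462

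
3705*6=22230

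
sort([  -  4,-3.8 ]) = [ - 4,-3.8 ]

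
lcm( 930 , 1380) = 42780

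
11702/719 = 16+198/719 = 16.28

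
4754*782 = 3717628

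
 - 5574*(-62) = 345588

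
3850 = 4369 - 519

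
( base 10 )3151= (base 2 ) 110001001111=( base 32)32F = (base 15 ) e01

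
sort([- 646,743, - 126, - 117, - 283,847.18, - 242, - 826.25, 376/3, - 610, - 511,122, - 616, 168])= [ - 826.25 ,- 646, - 616, - 610, - 511,-283, - 242 , -126, - 117, 122, 376/3,168 , 743 , 847.18]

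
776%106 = 34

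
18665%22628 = 18665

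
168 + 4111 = 4279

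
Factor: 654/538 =327/269 = 3^1*109^1*269^(-1 ) 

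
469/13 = 36 + 1/13 = 36.08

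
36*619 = 22284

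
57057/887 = 64 + 289/887 =64.33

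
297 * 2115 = 628155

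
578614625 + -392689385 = 185925240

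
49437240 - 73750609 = - 24313369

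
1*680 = 680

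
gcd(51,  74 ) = 1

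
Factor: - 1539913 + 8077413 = 6537500 = 2^2*5^5*523^1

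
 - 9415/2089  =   - 5+1030/2089 = - 4.51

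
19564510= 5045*3878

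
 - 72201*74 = - 5342874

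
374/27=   13+ 23/27 = 13.85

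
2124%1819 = 305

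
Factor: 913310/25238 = 5^1 * 12619^( - 1)*91331^1 = 456655/12619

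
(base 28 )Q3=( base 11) 605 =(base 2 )1011011011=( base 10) 731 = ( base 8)1333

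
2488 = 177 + 2311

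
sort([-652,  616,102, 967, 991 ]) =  [ - 652, 102, 616, 967,991]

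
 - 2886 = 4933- 7819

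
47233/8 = 5904 + 1/8 = 5904.12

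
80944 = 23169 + 57775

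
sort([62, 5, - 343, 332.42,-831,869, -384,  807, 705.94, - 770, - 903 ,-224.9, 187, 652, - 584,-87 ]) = [ - 903, - 831, - 770,  -  584, - 384, - 343, - 224.9, - 87,  5, 62,187,332.42, 652, 705.94,807,869 ]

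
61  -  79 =  -  18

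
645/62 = 645/62 = 10.40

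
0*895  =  0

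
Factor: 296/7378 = 2^2*7^ ( - 1)*17^( - 1)*31^ ( - 1)*37^1 = 148/3689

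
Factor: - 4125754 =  - 2^1*47^1 * 43891^1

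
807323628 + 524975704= 1332299332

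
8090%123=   95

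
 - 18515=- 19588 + 1073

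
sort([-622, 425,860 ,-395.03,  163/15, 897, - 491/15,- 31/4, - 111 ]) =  [ - 622,- 395.03, - 111 , - 491/15, - 31/4, 163/15, 425, 860 , 897] 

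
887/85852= 887/85852 = 0.01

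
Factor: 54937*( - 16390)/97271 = - 900417430/97271 = -  2^1 *5^1*11^1*137^1 * 149^1*211^(-1)*401^1*461^ ( - 1 ) 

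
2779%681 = 55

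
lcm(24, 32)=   96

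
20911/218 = 95+ 201/218 = 95.92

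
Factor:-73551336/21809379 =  - 2^3*617^1*4967^1*7269793^ (-1 ) = - 24517112/7269793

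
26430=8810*3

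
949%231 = 25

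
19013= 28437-9424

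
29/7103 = 29/7103 = 0.00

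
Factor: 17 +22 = 3^1*13^1  =  39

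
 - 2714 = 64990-67704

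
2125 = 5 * 425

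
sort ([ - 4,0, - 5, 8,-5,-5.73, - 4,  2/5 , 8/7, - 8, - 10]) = [ - 10, - 8, - 5.73  , - 5,  -  5, - 4, - 4,0,2/5,8/7,8]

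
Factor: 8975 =5^2*359^1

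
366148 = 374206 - 8058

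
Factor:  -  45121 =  - 45121^1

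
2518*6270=15787860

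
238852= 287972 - 49120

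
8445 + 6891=15336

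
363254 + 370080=733334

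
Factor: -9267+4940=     -  4327 = -4327^1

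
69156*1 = 69156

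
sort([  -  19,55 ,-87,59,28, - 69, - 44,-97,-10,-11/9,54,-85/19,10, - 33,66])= [ -97, - 87, - 69, - 44, - 33 ,- 19, - 10,-85/19, - 11/9,10,28,54, 55, 59, 66 ] 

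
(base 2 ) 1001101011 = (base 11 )513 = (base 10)619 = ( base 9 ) 757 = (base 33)ip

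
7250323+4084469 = 11334792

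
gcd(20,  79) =1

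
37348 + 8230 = 45578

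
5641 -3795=1846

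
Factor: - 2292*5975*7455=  - 102093988500  =  - 2^2*3^2*5^3*7^1*71^1*191^1*239^1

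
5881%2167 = 1547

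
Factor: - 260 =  - 2^2*5^1*13^1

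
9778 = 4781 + 4997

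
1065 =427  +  638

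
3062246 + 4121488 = 7183734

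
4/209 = 4/209  =  0.02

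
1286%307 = 58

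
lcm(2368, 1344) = 49728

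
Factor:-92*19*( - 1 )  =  1748 = 2^2*19^1*23^1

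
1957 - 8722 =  - 6765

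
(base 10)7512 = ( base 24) d10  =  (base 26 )b2o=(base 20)IFC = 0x1d58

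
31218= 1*31218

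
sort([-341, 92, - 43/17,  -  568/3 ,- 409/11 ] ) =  [ - 341, - 568/3,-409/11, - 43/17,  92 ] 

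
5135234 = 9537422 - 4402188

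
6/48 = 1/8 =0.12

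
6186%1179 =291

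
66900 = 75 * 892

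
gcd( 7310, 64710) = 10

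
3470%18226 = 3470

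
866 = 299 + 567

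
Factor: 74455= 5^1* 14891^1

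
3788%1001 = 785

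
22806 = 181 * 126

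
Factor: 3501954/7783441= 2^1*3^4*191^( - 1 )*21617^1 *40751^(  -  1)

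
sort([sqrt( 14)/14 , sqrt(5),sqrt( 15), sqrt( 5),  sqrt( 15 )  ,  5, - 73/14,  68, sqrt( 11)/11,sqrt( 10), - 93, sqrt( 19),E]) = [- 93 ,- 73/14,sqrt( 14 ) /14,sqrt( 11 )/11 , sqrt(5),sqrt( 5),E,sqrt (10),  sqrt(15),sqrt( 15),sqrt( 19),5, 68]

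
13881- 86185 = - 72304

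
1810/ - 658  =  -3 + 82/329 = - 2.75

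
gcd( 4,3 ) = 1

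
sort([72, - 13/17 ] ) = [ - 13/17, 72]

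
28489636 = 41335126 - 12845490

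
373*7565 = 2821745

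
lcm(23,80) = 1840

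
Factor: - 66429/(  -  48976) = 2^ ( - 4)*3^2 *11^2*61^1*3061^(-1 ) 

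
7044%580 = 84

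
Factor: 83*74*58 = 356236 = 2^2*29^1*37^1*83^1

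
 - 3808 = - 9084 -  - 5276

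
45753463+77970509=123723972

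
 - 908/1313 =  - 908/1313= - 0.69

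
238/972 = 119/486= 0.24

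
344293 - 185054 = 159239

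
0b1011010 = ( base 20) 4a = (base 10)90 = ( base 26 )3C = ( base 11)82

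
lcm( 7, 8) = 56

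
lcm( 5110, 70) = 5110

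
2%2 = 0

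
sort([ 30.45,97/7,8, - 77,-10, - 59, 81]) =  [ - 77, - 59, - 10,8,97/7,30.45,81]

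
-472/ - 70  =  6 + 26/35  =  6.74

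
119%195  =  119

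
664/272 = 83/34 = 2.44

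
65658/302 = 217 + 62/151 = 217.41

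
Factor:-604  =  -2^2*151^1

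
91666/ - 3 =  -91666/3 = - 30555.33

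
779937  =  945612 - 165675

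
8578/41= 8578/41 = 209.22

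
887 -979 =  - 92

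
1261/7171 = 1261/7171 = 0.18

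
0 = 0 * 168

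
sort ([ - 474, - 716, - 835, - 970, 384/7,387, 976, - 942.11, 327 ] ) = [ - 970, - 942.11 , - 835,  -  716, - 474, 384/7,327,387, 976 ]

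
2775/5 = 555 = 555.00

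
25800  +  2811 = 28611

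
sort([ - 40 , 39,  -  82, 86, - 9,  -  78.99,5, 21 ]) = [ - 82, - 78.99,-40,-9,5, 21,39,86 ] 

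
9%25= 9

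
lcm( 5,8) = 40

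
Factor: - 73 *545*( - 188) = 7479580 = 2^2*5^1*47^1*73^1*109^1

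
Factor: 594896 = 2^4*37181^1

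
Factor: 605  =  5^1 * 11^2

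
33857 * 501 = 16962357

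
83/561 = 83/561 = 0.15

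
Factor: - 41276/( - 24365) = 2^2*5^( - 1) * 11^( - 1 )*17^1*443^( - 1 ) * 607^1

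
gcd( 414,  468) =18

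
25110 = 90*279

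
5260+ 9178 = 14438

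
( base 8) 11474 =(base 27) 6ka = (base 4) 1030330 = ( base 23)972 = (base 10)4924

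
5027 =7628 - 2601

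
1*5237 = 5237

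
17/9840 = 17/9840 = 0.00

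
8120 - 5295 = 2825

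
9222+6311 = 15533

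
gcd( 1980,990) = 990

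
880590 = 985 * 894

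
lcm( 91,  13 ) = 91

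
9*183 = 1647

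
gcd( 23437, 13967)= 1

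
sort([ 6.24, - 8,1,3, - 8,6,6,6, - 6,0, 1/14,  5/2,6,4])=[  -  8,  -  8,  -  6, 0, 1/14,1,5/2,  3,4,6, 6,6,6, 6.24 ] 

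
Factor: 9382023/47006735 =3^2*  5^ (  -  1)*7^1*148921^1*9401347^( - 1 )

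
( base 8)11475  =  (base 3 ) 20202102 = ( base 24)8D5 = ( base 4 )1030331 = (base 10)4925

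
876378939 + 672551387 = 1548930326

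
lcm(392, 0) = 0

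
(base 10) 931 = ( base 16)3A3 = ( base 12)657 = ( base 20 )26b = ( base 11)777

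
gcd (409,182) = 1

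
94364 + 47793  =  142157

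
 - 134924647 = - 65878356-69046291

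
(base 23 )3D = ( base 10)82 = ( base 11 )75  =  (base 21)3J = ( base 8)122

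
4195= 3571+624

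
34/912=17/456 = 0.04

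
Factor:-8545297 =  - 523^1 * 16339^1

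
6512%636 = 152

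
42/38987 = 42/38987  =  0.00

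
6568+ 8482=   15050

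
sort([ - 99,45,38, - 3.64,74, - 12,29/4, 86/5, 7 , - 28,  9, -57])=[ - 99,  -  57, -28,  -  12 , -3.64  ,  7, 29/4,9,86/5 , 38,45, 74]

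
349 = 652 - 303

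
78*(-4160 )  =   - 324480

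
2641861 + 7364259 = 10006120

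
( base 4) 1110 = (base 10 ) 84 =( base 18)4c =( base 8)124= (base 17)4g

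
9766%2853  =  1207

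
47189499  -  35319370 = 11870129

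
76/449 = 76/449 = 0.17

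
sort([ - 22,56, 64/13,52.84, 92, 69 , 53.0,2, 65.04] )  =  [ - 22,2,64/13, 52.84,  53.0,56,65.04,69,92]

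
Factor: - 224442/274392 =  -337/412  =  -  2^( -2 )*103^( - 1 ) * 337^1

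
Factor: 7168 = 2^10 * 7^1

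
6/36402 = 1/6067 = 0.00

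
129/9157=129/9157 = 0.01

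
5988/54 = 998/9= 110.89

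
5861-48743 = - 42882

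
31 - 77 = -46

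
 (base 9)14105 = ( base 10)9563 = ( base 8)22533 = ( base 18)1b95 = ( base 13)4478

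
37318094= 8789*4246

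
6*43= 258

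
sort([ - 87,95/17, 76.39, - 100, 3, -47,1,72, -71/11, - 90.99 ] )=[ - 100, -90.99, - 87 ,-47,-71/11, 1,3,95/17,72 , 76.39 ] 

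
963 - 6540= - 5577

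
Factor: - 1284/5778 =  - 2^1*3^( - 2) = - 2/9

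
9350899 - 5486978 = 3863921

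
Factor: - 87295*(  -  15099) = 3^1*5^1*7^1*13^1*17^1*79^1*719^1= 1318067205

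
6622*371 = 2456762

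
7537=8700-1163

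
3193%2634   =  559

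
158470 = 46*3445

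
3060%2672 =388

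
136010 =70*1943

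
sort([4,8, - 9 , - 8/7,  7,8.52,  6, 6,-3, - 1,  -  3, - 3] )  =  [ - 9, - 3,  -  3, - 3 ,-8/7,-1,  4, 6,6,7,  8,8.52] 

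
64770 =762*85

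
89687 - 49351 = 40336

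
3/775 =3/775 = 0.00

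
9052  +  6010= 15062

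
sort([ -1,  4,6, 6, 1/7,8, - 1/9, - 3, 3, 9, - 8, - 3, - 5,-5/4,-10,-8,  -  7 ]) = [ - 10, - 8,  -  8 , - 7, - 5, - 3, -3, - 5/4, - 1,- 1/9 , 1/7,  3,4,6, 6,  8,9 ] 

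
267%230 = 37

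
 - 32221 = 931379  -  963600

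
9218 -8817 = 401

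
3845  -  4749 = - 904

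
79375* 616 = 48895000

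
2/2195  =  2/2195 = 0.00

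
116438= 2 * 58219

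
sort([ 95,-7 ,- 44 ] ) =[ - 44,-7,95 ]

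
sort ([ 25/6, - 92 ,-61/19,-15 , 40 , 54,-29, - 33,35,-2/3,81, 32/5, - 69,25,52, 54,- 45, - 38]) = [ - 92,-69,- 45, - 38, - 33,-29, - 15, -61/19 ,-2/3, 25/6,  32/5,25, 35,40,52,54 , 54,81]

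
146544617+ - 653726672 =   -  507182055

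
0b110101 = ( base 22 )29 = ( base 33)1k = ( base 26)21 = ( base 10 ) 53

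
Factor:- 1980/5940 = - 3^( - 1) = - 1/3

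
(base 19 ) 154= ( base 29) FP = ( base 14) 24c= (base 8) 714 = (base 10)460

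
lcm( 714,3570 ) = 3570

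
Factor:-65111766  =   - 2^1*3^1 * 61^1 * 73^1*2437^1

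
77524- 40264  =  37260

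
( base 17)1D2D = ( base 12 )5065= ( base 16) 220d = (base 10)8717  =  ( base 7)34262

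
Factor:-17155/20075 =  - 5^(- 1)*11^( - 1)*47^1 = - 47/55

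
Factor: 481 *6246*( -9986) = -2^2*3^2*13^1 *37^1*347^1 *4993^1 = -30001199436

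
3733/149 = 25+8/149 = 25.05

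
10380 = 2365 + 8015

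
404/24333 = 404/24333 = 0.02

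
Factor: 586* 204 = 2^3*3^1*17^1*293^1 = 119544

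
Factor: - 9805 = - 5^1*37^1*53^1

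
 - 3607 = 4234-7841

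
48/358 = 24/179 = 0.13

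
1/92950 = 1/92950 = 0.00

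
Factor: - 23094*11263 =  - 260107722=-2^1*3^2 *7^1*1283^1*1609^1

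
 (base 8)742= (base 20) 142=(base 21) 11K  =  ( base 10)482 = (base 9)585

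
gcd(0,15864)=15864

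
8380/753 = 11+97/753= 11.13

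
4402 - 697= 3705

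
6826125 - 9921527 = - 3095402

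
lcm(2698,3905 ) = 148390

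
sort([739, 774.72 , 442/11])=[ 442/11, 739 , 774.72]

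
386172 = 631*612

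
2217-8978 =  - 6761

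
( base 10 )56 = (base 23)2a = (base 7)110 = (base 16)38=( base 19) 2I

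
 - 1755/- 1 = 1755/1 =1755.00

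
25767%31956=25767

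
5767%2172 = 1423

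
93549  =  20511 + 73038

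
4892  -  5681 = -789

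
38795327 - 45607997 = -6812670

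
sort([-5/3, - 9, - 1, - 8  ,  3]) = [ - 9,-8 , - 5/3,-1,3]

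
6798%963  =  57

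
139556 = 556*251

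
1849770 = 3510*527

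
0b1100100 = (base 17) 5F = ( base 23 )48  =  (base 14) 72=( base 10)100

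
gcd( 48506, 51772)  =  2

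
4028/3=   1342 + 2/3 = 1342.67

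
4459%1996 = 467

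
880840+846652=1727492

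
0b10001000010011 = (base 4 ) 2020103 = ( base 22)i0b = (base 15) 28b8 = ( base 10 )8723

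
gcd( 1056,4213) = 11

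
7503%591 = 411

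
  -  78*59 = -4602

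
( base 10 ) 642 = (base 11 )534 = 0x282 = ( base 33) JF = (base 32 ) K2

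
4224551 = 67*63053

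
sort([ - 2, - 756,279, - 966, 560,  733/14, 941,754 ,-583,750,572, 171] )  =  [- 966,-756, - 583,-2,733/14,171, 279, 560, 572,750,754,941]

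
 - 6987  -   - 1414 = -5573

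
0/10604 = 0=   0.00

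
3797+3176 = 6973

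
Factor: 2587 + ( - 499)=2088 = 2^3*3^2*29^1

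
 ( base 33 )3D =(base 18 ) 64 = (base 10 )112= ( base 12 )94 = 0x70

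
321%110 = 101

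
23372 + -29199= - 5827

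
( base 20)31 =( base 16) 3D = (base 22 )2H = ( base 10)61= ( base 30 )21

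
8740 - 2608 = 6132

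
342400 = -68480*( - 5)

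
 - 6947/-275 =6947/275 = 25.26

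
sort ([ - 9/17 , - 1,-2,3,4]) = [-2, - 1, - 9/17,3,4 ] 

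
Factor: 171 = 3^2*19^1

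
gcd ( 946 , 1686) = 2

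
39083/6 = 39083/6  =  6513.83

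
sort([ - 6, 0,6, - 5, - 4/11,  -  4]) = [ - 6, - 5, - 4,-4/11, 0,6] 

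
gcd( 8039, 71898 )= 1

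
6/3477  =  2/1159 = 0.00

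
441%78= 51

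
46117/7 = 46117/7 = 6588.14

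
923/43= 21 + 20/43 =21.47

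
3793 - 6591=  - 2798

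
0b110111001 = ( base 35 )cl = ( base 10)441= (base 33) dc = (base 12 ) 309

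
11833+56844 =68677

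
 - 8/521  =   - 1 + 513/521= - 0.02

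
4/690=2/345=0.01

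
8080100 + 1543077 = 9623177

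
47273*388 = 18341924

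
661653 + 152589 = 814242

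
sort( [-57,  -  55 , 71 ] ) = [ - 57, - 55, 71 ]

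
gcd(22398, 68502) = 6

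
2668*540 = 1440720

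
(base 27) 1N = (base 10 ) 50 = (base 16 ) 32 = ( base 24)22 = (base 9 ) 55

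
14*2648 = 37072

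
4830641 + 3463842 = 8294483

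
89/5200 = 89/5200=0.02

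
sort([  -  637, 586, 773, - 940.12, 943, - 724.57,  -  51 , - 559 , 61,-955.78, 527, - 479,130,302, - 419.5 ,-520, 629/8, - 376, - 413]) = [ - 955.78, - 940.12,-724.57, - 637,-559, - 520, - 479 ,-419.5, - 413 , - 376,  -  51 , 61,629/8,130 , 302,527 , 586,773, 943]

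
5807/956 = 6 + 71/956 = 6.07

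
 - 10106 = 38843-48949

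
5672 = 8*709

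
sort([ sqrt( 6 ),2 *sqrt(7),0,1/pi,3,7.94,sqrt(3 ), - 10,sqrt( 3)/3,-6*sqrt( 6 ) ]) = [-6*sqrt(6), - 10,0,1/pi,sqrt( 3 )/3,sqrt(3) , sqrt(6)  ,  3 , 2*sqrt( 7), 7.94 ]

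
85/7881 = 85/7881 = 0.01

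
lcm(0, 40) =0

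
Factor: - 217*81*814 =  - 14307678 = - 2^1*3^4 * 7^1*11^1*31^1*37^1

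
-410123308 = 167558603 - 577681911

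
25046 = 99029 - 73983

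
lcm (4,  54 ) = 108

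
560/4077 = 560/4077 = 0.14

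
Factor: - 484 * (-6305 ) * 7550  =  2^3*5^3*11^2*13^1 * 97^1*151^1 = 23039731000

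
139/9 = 15+4/9 = 15.44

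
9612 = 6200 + 3412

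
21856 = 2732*8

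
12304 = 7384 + 4920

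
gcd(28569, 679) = 1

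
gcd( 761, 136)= 1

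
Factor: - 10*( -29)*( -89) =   -  2^1 * 5^1 * 29^1*89^1 =-25810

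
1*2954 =2954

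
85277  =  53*1609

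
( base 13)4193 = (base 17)1e6g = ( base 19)162E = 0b10001101110101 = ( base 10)9077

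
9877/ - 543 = -19 + 440/543 = - 18.19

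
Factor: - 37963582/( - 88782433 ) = 2^1*43^1*53^1*59^(-1)*953^( - 1 )*1579^( - 1)*8329^1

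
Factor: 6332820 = 2^2*3^1*5^1*13^1*23^1*353^1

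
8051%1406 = 1021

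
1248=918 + 330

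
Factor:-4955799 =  - 3^1*1123^1* 1471^1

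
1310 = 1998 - 688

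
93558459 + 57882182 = 151440641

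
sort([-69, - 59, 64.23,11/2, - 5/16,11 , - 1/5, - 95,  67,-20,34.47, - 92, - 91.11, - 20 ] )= [-95, - 92 , - 91.11,- 69, - 59 ,-20, - 20, - 5/16 , - 1/5,11/2,11,34.47,64.23, 67]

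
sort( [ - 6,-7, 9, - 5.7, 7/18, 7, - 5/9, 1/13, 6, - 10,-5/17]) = [ - 10, - 7, - 6, - 5.7, - 5/9, - 5/17,1/13, 7/18, 6, 7, 9] 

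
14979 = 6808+8171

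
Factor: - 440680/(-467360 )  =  479/508 = 2^( - 2)*127^( - 1 ) *479^1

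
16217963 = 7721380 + 8496583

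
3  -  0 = 3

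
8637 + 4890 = 13527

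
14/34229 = 14/34229 = 0.00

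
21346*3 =64038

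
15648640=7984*1960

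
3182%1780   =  1402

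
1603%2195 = 1603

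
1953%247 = 224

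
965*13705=13225325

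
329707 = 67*4921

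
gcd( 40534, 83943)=1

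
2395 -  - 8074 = 10469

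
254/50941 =254/50941 = 0.00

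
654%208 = 30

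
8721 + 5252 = 13973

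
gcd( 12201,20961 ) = 3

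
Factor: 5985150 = 2^1*3^1*5^2*39901^1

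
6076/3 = 2025 + 1/3= 2025.33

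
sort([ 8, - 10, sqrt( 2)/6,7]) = [ - 10 , sqrt(2)/6,7 , 8]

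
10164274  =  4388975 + 5775299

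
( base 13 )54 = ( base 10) 69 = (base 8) 105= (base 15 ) 49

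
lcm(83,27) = 2241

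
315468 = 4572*69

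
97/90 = 1 + 7/90 = 1.08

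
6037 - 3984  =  2053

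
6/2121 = 2/707 = 0.00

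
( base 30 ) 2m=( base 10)82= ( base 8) 122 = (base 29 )2O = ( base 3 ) 10001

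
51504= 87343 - 35839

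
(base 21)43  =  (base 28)33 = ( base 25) 3C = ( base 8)127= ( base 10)87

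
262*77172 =20219064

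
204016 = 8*25502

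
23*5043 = 115989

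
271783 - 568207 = -296424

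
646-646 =0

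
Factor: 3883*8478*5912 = 194623477488 = 2^4 * 3^3*11^1*157^1*353^1 * 739^1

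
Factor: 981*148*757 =109907316=2^2 * 3^2*37^1 *109^1 * 757^1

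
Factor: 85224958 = 2^1*7^1*13^1*197^1*2377^1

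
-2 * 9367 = - 18734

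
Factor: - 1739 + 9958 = 8219 = 8219^1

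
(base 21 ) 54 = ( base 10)109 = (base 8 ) 155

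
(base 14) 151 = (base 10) 267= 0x10b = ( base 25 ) ah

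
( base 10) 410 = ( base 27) F5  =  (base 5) 3120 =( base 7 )1124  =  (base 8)632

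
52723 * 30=1581690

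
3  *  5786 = 17358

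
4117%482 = 261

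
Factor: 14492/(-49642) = - 7246/24821=- 2^1*3623^1*24821^( - 1)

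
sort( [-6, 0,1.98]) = [-6,0, 1.98]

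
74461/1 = 74461 = 74461.00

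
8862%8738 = 124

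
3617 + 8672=12289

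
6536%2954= 628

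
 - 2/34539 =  - 2/34539= -0.00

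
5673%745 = 458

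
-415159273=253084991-668244264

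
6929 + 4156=11085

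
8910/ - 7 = -1273 + 1/7   =  -1272.86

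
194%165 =29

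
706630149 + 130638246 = 837268395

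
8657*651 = 5635707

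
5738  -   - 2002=7740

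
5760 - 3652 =2108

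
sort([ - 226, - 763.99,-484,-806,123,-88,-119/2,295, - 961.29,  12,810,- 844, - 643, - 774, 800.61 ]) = [-961.29, - 844, - 806, - 774, - 763.99,  -  643 ,-484,-226 ,-88,- 119/2,12,123, 295,  800.61 , 810 ] 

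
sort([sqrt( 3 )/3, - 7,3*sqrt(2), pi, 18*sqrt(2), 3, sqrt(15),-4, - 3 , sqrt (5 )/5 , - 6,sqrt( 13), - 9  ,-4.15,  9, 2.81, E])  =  [ - 9 ,  -  7, - 6 ,-4.15, -4, - 3, sqrt( 5) /5,sqrt( 3 ) /3, E, 2.81, 3, pi,sqrt( 13 ),sqrt(15 ), 3*sqrt( 2 ), 9, 18*sqrt(2 ) ]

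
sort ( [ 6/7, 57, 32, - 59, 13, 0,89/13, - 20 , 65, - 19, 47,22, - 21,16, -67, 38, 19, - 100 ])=[-100,  -  67, - 59, - 21, - 20 ,-19,  0,  6/7, 89/13 , 13, 16, 19, 22, 32, 38,47, 57, 65 ]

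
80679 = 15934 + 64745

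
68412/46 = 1487+5/23= 1487.22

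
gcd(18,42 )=6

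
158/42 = 3 + 16/21 = 3.76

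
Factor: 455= 5^1*7^1 * 13^1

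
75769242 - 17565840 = 58203402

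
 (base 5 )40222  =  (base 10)2562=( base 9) 3456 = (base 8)5002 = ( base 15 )b5c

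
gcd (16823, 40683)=1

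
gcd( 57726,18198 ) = 54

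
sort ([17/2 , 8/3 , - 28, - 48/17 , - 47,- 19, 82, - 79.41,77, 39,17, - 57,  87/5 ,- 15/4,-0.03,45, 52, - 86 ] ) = [ - 86, - 79.41 , - 57, - 47,-28, - 19, - 15/4, - 48/17, - 0.03, 8/3,17/2,  17 , 87/5,39, 45,  52,  77,82 ]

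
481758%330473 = 151285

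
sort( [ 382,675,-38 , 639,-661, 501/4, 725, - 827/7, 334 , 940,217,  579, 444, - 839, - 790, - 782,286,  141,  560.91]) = [ - 839,  -  790,- 782, - 661, - 827/7 ,-38,501/4,141, 217 , 286, 334, 382, 444,560.91, 579, 639, 675,725,940]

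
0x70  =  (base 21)57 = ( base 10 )112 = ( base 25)4c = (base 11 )a2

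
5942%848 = 6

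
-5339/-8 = 5339/8= 667.38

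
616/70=44/5 = 8.80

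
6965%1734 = 29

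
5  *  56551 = 282755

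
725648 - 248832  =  476816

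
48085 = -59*( - 815 )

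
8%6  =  2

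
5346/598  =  2673/299 = 8.94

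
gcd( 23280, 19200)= 240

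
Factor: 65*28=2^2 * 5^1*7^1*13^1=1820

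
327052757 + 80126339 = 407179096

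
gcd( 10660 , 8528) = 2132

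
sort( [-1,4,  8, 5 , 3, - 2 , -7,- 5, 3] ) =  [ - 7, - 5, - 2, - 1,3, 3,4 , 5,  8 ] 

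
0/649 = 0 =0.00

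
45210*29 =1311090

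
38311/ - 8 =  - 4789+1/8 = -  4788.88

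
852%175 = 152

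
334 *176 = 58784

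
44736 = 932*48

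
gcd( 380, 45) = 5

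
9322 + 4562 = 13884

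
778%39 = 37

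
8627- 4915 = 3712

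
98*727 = 71246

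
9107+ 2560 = 11667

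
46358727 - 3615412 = 42743315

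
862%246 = 124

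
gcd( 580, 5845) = 5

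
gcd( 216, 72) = 72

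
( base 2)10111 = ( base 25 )N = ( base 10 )23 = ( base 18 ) 15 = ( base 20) 13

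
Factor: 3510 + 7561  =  11071^1  =  11071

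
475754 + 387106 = 862860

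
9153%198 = 45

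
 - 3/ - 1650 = 1/550 = 0.00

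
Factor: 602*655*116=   45739960= 2^3*5^1*7^1*29^1*43^1*131^1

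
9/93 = 3/31 = 0.10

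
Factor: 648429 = 3^1*331^1*653^1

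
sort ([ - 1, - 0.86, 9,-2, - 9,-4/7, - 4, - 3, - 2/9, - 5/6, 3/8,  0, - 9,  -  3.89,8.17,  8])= [ - 9,- 9,- 4, - 3.89, - 3, - 2, - 1,- 0.86, - 5/6,  -  4/7, - 2/9,  0, 3/8,  8,8.17,9]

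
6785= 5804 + 981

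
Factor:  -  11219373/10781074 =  - 2^ ( - 1) * 3^2*11^1 * 113327^1*5390537^( - 1)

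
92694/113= 92694/113 = 820.30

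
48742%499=339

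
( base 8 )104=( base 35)1X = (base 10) 68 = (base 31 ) 26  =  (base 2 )1000100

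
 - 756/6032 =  - 189/1508 = - 0.13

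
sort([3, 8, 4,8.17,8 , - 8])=[ - 8, 3, 4,  8, 8, 8.17 ] 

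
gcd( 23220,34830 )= 11610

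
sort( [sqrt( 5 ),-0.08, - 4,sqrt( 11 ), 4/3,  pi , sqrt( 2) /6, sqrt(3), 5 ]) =[-4, - 0.08, sqrt(2)/6  ,  4/3,sqrt( 3 ), sqrt(5 ), pi, sqrt( 11),5]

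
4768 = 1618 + 3150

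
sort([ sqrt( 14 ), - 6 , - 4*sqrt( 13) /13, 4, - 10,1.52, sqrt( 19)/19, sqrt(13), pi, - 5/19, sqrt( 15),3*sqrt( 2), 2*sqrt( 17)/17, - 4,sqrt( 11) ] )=[ - 10,-6, - 4, - 4*sqrt( 13)/13, - 5/19, sqrt (19)/19, 2*  sqrt( 17)/17, 1.52 , pi,sqrt(11),  sqrt( 13),sqrt( 14), sqrt( 15),4,3*sqrt( 2)]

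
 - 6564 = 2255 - 8819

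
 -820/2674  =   - 410/1337 = -0.31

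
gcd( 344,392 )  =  8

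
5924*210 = 1244040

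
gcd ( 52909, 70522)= 1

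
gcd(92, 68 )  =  4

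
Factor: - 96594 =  - 2^1*3^1*17^1* 947^1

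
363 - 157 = 206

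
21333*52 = 1109316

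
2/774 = 1/387 = 0.00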